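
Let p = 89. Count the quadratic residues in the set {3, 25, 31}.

(3/89) = -1 → non-residue.
(25/89) = +1 → QR.
(31/89) = -1 → non-residue.
Total quadratic residues among the 3: 1.

1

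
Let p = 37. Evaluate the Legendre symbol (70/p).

1

First reduce: 70 ≡ 33 (mod 37).
Reciprocity: 33 ≡ 1 and 37 ≡ 1 (mod 4), so (33/37) = +(37/33).
Reduce top mod 33: now compute (4/33).
Pull out 2^2: since 33 ≡ 1 (mod 8), (2/33) = +1, so (2/33)^2 = +1.
Reached (1/33) = 1. Collecting the sign flips along the way, the symbol is +1.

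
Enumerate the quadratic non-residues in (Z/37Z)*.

2,5,6,8,13,14,15,17,18,19,20,22,23,24,29,31,32,35

Square k = 1,…,18 (k and 37−k give the same square):
1²=1, 2²=4, 3²=9, 4²=16, 5²=25, 6²=36, 7²≡12, 8²≡27, 9²≡7, 10²≡26, 11²≡10, 12²≡33, 13²≡21, 14²≡11, 15²≡3, 16²≡34, 17²≡30, 18²≡28 (mod 37).
The residues are {1, 3, 4, 7, 9, 10, 11, 12, 16, 21, 25, 26, 27, 28, 30, 33, 34, 36}; the non-residues are the remaining 18 nonzero classes.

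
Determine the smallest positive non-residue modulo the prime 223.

3

(2/223) = +1, so 2 is a residue.
(3/223) = −1, so 3 is the smallest positive non-residue mod 223.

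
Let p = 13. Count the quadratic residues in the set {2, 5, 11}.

0

(2/13) = -1 → non-residue.
(5/13) = -1 → non-residue.
(11/13) = -1 → non-residue.
Total quadratic residues among the 3: 0.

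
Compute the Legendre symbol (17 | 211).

Reciprocity: 17 ≡ 1 and 211 ≡ 3 (mod 4), so (17/211) = +(211/17).
Reduce top mod 17: now compute (7/17).
Reciprocity: 7 ≡ 3 and 17 ≡ 1 (mod 4), so (7/17) = +(17/7).
Reduce top mod 7: now compute (3/7).
Reciprocity: 3 ≡ 3 and 7 ≡ 3 (mod 4), so (3/7) = −(7/3).
Reduce top mod 3: now compute (1/3).
Reached (1/3) = 1. Collecting the sign flips along the way, the symbol is -1.

-1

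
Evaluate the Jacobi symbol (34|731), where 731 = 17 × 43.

0

Pull out 2: since 731 ≡ 3 (mod 8), (2/731) = -1.
Reciprocity: 17 ≡ 1 and 731 ≡ 3 (mod 4), so (17/731) = +(731/17).
Reduce top mod 17: now compute (0/17).
Top reduces to 0: gcd > 1, so the symbol is 0.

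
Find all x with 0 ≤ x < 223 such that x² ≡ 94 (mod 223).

81, 142

Since 223 ≡ 3 (mod 4), a square root of 94 is 94^((223+1)/4) = 94^56 mod 223.
Repeated squaring: 94^2≡139, 94^4≡143, 94^8≡156, 94^16≡29, 94^32≡172 (mod 223).
94^56 = 94^(32+16+8) ≡ 81 (mod 223).
Check: 81² = 6561 ≡ 94 (mod 223). The two roots are 81 and 142.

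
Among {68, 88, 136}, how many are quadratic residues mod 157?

1

(68/157) = +1 → QR.
(88/157) = -1 → non-residue.
(136/157) = -1 → non-residue.
Total quadratic residues among the 3: 1.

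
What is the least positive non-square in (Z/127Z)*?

3

(2/127) = +1, so 2 is a residue.
(3/127) = −1, so 3 is the smallest positive non-residue mod 127.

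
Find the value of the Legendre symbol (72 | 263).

1

Pull out 2^3: since 263 ≡ 7 (mod 8), (2/263) = +1, so (2/263)^3 = +1.
Reciprocity: 9 ≡ 1 and 263 ≡ 3 (mod 4), so (9/263) = +(263/9).
Reduce top mod 9: now compute (2/9).
Pull out 2: since 9 ≡ 1 (mod 8), (2/9) = +1.
Reached (1/9) = 1. Collecting the sign flips along the way, the symbol is +1.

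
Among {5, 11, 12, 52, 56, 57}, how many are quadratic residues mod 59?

3

(5/59) = +1 → QR.
(11/59) = -1 → non-residue.
(12/59) = +1 → QR.
(52/59) = -1 → non-residue.
(56/59) = -1 → non-residue.
(57/59) = +1 → QR.
Total quadratic residues among the 6: 3.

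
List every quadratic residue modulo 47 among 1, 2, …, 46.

Square k = 1,…,23 (k and 47−k give the same square):
1²=1, 2²=4, 3²=9, 4²=16, 5²=25, 6²=36, 7²≡2, 8²≡17, 9²≡34, 10²≡6, 11²≡27, 12²≡3, 13²≡28, 14²≡8, 15²≡37, 16²≡21, 17²≡7, 18²≡42, 19²≡32, 20²≡24, 21²≡18, 22²≡14, 23²≡12 (mod 47).
So the quadratic residues mod 47 are {1, 2, 3, 4, 6, 7, 8, 9, 12, 14, 16, 17, 18, 21, 24, 25, 27, 28, 32, 34, 36, 37, 42}.

1,2,3,4,6,7,8,9,12,14,16,17,18,21,24,25,27,28,32,34,36,37,42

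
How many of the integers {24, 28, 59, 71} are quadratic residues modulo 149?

2

(24/149) = +1 → QR.
(28/149) = +1 → QR.
(59/149) = -1 → non-residue.
(71/149) = -1 → non-residue.
Total quadratic residues among the 4: 2.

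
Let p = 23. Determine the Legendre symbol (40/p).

-1

Euler's criterion: (40/23) ≡ 17^11 (mod 23).
17^2 ≡ 13 (mod 23)
17^4 ≡ 8 (mod 23)
17^8 ≡ 18 (mod 23)
17^11 = 17^(8+2+1) ≡ 22 (mod 23).
Result is 22 ≡ −1, so (40/23) = −1.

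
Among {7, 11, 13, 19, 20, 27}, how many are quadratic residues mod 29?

(7/29) = +1 → QR.
(11/29) = -1 → non-residue.
(13/29) = +1 → QR.
(19/29) = -1 → non-residue.
(20/29) = +1 → QR.
(27/29) = -1 → non-residue.
Total quadratic residues among the 6: 3.

3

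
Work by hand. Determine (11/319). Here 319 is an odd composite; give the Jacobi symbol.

0

Reciprocity: 11 ≡ 3 and 319 ≡ 3 (mod 4), so (11/319) = −(319/11).
Reduce top mod 11: now compute (0/11).
Top reduces to 0: gcd > 1, so the symbol is 0.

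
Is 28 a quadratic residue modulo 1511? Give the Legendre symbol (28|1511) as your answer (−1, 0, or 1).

1

Pull out 2^2: since 1511 ≡ 7 (mod 8), (2/1511) = +1, so (2/1511)^2 = +1.
Reciprocity: 7 ≡ 3 and 1511 ≡ 3 (mod 4), so (7/1511) = −(1511/7).
Reduce top mod 7: now compute (6/7).
Pull out 2: since 7 ≡ 7 (mod 8), (2/7) = +1.
Reciprocity: 3 ≡ 3 and 7 ≡ 3 (mod 4), so (3/7) = −(7/3).
Reduce top mod 3: now compute (1/3).
Reached (1/3) = 1. Collecting the sign flips along the way, the symbol is +1.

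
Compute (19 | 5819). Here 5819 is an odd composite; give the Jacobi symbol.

Reciprocity: 19 ≡ 3 and 5819 ≡ 3 (mod 4), so (19/5819) = −(5819/19).
Reduce top mod 19: now compute (5/19).
Reciprocity: 5 ≡ 1 and 19 ≡ 3 (mod 4), so (5/19) = +(19/5).
Reduce top mod 5: now compute (4/5).
Pull out 2^2: since 5 ≡ 5 (mod 8), (2/5) = -1, so (2/5)^2 = +1.
Reached (1/5) = 1. Collecting the sign flips along the way, the symbol is -1.

-1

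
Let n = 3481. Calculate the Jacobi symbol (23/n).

Reciprocity: 23 ≡ 3 and 3481 ≡ 1 (mod 4), so (23/3481) = +(3481/23).
Reduce top mod 23: now compute (8/23).
Pull out 2^3: since 23 ≡ 7 (mod 8), (2/23) = +1, so (2/23)^3 = +1.
Reached (1/23) = 1. Collecting the sign flips along the way, the symbol is +1.

1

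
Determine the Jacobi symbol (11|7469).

Reciprocity: 11 ≡ 3 and 7469 ≡ 1 (mod 4), so (11/7469) = +(7469/11).
Reduce top mod 11: now compute (0/11).
Top reduces to 0: gcd > 1, so the symbol is 0.

0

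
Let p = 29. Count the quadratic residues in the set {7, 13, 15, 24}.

(7/29) = +1 → QR.
(13/29) = +1 → QR.
(15/29) = -1 → non-residue.
(24/29) = +1 → QR.
Total quadratic residues among the 4: 3.

3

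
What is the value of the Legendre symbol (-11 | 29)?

-1

First reduce: -11 ≡ 18 (mod 29).
Pull out 2: since 29 ≡ 5 (mod 8), (2/29) = -1.
Reciprocity: 9 ≡ 1 and 29 ≡ 1 (mod 4), so (9/29) = +(29/9).
Reduce top mod 9: now compute (2/9).
Pull out 2: since 9 ≡ 1 (mod 8), (2/9) = +1.
Reached (1/9) = 1. Collecting the sign flips along the way, the symbol is -1.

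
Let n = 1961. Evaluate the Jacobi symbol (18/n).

1

Pull out 2: since 1961 ≡ 1 (mod 8), (2/1961) = +1.
Reciprocity: 9 ≡ 1 and 1961 ≡ 1 (mod 4), so (9/1961) = +(1961/9).
Reduce top mod 9: now compute (8/9).
Pull out 2^3: since 9 ≡ 1 (mod 8), (2/9) = +1, so (2/9)^3 = +1.
Reached (1/9) = 1. Collecting the sign flips along the way, the symbol is +1.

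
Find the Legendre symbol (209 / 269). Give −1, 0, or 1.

-1

Reciprocity: 209 ≡ 1 and 269 ≡ 1 (mod 4), so (209/269) = +(269/209).
Reduce top mod 209: now compute (60/209).
Pull out 2^2: since 209 ≡ 1 (mod 8), (2/209) = +1, so (2/209)^2 = +1.
Reciprocity: 15 ≡ 3 and 209 ≡ 1 (mod 4), so (15/209) = +(209/15).
Reduce top mod 15: now compute (14/15).
Pull out 2: since 15 ≡ 7 (mod 8), (2/15) = +1.
Reciprocity: 7 ≡ 3 and 15 ≡ 3 (mod 4), so (7/15) = −(15/7).
Reduce top mod 7: now compute (1/7).
Reached (1/7) = 1. Collecting the sign flips along the way, the symbol is -1.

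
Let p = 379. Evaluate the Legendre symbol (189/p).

Reciprocity: 189 ≡ 1 and 379 ≡ 3 (mod 4), so (189/379) = +(379/189).
Reduce top mod 189: now compute (1/189).
Reached (1/189) = 1. Collecting the sign flips along the way, the symbol is +1.

1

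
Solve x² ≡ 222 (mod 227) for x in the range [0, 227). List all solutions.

26, 201

Since 227 ≡ 3 (mod 4), a square root of 222 is 222^((227+1)/4) = 222^57 mod 227.
Repeated squaring: 222^2≡25, 222^4≡171, 222^8≡185, 222^16≡175, 222^32≡207 (mod 227).
222^57 = 222^(32+16+8+1) ≡ 26 (mod 227).
Check: 26² = 676 ≡ 222 (mod 227). The two roots are 26 and 201.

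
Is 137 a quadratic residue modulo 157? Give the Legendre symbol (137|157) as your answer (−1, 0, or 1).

Reciprocity: 137 ≡ 1 and 157 ≡ 1 (mod 4), so (137/157) = +(157/137).
Reduce top mod 137: now compute (20/137).
Pull out 2^2: since 137 ≡ 1 (mod 8), (2/137) = +1, so (2/137)^2 = +1.
Reciprocity: 5 ≡ 1 and 137 ≡ 1 (mod 4), so (5/137) = +(137/5).
Reduce top mod 5: now compute (2/5).
Pull out 2: since 5 ≡ 5 (mod 8), (2/5) = -1.
Reached (1/5) = 1. Collecting the sign flips along the way, the symbol is -1.

-1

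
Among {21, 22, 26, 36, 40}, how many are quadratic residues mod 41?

(21/41) = +1 → QR.
(22/41) = -1 → non-residue.
(26/41) = -1 → non-residue.
(36/41) = +1 → QR.
(40/41) = +1 → QR.
Total quadratic residues among the 5: 3.

3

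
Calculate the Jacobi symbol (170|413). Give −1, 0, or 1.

-1

Pull out 2: since 413 ≡ 5 (mod 8), (2/413) = -1.
Reciprocity: 85 ≡ 1 and 413 ≡ 1 (mod 4), so (85/413) = +(413/85).
Reduce top mod 85: now compute (73/85).
Reciprocity: 73 ≡ 1 and 85 ≡ 1 (mod 4), so (73/85) = +(85/73).
Reduce top mod 73: now compute (12/73).
Pull out 2^2: since 73 ≡ 1 (mod 8), (2/73) = +1, so (2/73)^2 = +1.
Reciprocity: 3 ≡ 3 and 73 ≡ 1 (mod 4), so (3/73) = +(73/3).
Reduce top mod 3: now compute (1/3).
Reached (1/3) = 1. Collecting the sign flips along the way, the symbol is -1.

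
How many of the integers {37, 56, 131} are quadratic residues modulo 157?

(37/157) = +1 → QR.
(56/157) = +1 → QR.
(131/157) = -1 → non-residue.
Total quadratic residues among the 3: 2.

2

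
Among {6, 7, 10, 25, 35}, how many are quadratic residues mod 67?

(6/67) = +1 → QR.
(7/67) = -1 → non-residue.
(10/67) = +1 → QR.
(25/67) = +1 → QR.
(35/67) = +1 → QR.
Total quadratic residues among the 5: 4.

4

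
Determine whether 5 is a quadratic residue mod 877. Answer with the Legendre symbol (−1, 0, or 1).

Euler's criterion: (5/877) ≡ 5^438 (mod 877).
5^2 ≡ 25 (mod 877)
5^4 ≡ 625 (mod 877)
5^8 ≡ 360 (mod 877)
5^16 ≡ 681 (mod 877)
5^32 ≡ 705 (mod 877)
5^64 ≡ 643 (mod 877)
5^128 ≡ 382 (mod 877)
5^256 ≡ 342 (mod 877)
5^438 = 5^(256+128+32+16+4+2) ≡ 876 (mod 877).
Result is 876 ≡ −1, so (5/877) = −1.

-1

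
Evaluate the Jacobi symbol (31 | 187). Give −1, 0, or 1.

Reciprocity: 31 ≡ 3 and 187 ≡ 3 (mod 4), so (31/187) = −(187/31).
Reduce top mod 31: now compute (1/31).
Reached (1/31) = 1. Collecting the sign flips along the way, the symbol is -1.

-1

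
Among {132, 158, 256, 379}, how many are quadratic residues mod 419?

(132/419) = -1 → non-residue.
(158/419) = -1 → non-residue.
(256/419) = +1 → QR.
(379/419) = +1 → QR.
Total quadratic residues among the 4: 2.

2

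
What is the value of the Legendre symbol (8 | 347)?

Pull out 2^3: since 347 ≡ 3 (mod 8), (2/347) = -1, so (2/347)^3 = -1.
Reached (1/347) = 1. Collecting the sign flips along the way, the symbol is -1.

-1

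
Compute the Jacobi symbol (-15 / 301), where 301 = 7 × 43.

1

First reduce: -15 ≡ 286 (mod 301).
Pull out 2: since 301 ≡ 5 (mod 8), (2/301) = -1.
Reciprocity: 143 ≡ 3 and 301 ≡ 1 (mod 4), so (143/301) = +(301/143).
Reduce top mod 143: now compute (15/143).
Reciprocity: 15 ≡ 3 and 143 ≡ 3 (mod 4), so (15/143) = −(143/15).
Reduce top mod 15: now compute (8/15).
Pull out 2^3: since 15 ≡ 7 (mod 8), (2/15) = +1, so (2/15)^3 = +1.
Reached (1/15) = 1. Collecting the sign flips along the way, the symbol is +1.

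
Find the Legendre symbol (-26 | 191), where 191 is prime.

Euler's criterion: (-26/191) ≡ 165^95 (mod 191).
165^2 ≡ 103 (mod 191)
165^4 ≡ 104 (mod 191)
165^8 ≡ 120 (mod 191)
165^16 ≡ 75 (mod 191)
165^32 ≡ 86 (mod 191)
165^64 ≡ 138 (mod 191)
165^95 = 165^(64+16+8+4+2+1) ≡ 190 (mod 191).
Result is 190 ≡ −1, so (-26/191) = −1.

-1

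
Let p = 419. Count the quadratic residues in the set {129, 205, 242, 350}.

2

(129/419) = +1 → QR.
(205/419) = +1 → QR.
(242/419) = -1 → non-residue.
(350/419) = -1 → non-residue.
Total quadratic residues among the 4: 2.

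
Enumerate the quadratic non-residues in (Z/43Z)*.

Square k = 1,…,21 (k and 43−k give the same square):
1²=1, 2²=4, 3²=9, 4²=16, 5²=25, 6²=36, 7²≡6, 8²≡21, 9²≡38, 10²≡14, 11²≡35, 12²≡15, 13²≡40, 14²≡24, 15²≡10, 16²≡41, 17²≡31, 18²≡23, 19²≡17, 20²≡13, 21²≡11 (mod 43).
The residues are {1, 4, 6, 9, 10, 11, 13, 14, 15, 16, 17, 21, 23, 24, 25, 31, 35, 36, 38, 40, 41}; the non-residues are the remaining 21 nonzero classes.

2, 3, 5, 7, 8, 12, 18, 19, 20, 22, 26, 27, 28, 29, 30, 32, 33, 34, 37, 39, 42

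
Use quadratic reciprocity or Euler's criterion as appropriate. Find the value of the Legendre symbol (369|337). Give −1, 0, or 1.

1

First reduce: 369 ≡ 32 (mod 337).
Pull out 2^5: since 337 ≡ 1 (mod 8), (2/337) = +1, so (2/337)^5 = +1.
Reached (1/337) = 1. Collecting the sign flips along the way, the symbol is +1.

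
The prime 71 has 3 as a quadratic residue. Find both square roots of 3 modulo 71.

28, 43

Since 71 ≡ 3 (mod 4), a square root of 3 is 3^((71+1)/4) = 3^18 mod 71.
Repeated squaring: 3^2≡9, 3^4≡10, 3^8≡29, 3^16≡60 (mod 71).
3^18 = 3^(16+2) ≡ 43 (mod 71).
Check: 43² = 1849 ≡ 3 (mod 71). The two roots are 28 and 43.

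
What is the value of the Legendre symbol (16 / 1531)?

1

Pull out 2^4: since 1531 ≡ 3 (mod 8), (2/1531) = -1, so (2/1531)^4 = +1.
Reached (1/1531) = 1. Collecting the sign flips along the way, the symbol is +1.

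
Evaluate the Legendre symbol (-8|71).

-1

Euler's criterion: (-8/71) ≡ 63^35 (mod 71).
63^2 ≡ 64 (mod 71)
63^4 ≡ 49 (mod 71)
63^8 ≡ 58 (mod 71)
63^16 ≡ 27 (mod 71)
63^32 ≡ 19 (mod 71)
63^35 = 63^(32+2+1) ≡ 70 (mod 71).
Result is 70 ≡ −1, so (-8/71) = −1.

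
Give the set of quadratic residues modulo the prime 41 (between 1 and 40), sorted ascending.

1, 2, 4, 5, 8, 9, 10, 16, 18, 20, 21, 23, 25, 31, 32, 33, 36, 37, 39, 40

Square k = 1,…,20 (k and 41−k give the same square):
1²=1, 2²=4, 3²=9, 4²=16, 5²=25, 6²=36, 7²≡8, 8²≡23, 9²≡40, 10²≡18, 11²≡39, 12²≡21, 13²≡5, 14²≡32, 15²≡20, 16²≡10, 17²≡2, 18²≡37, 19²≡33, 20²≡31 (mod 41).
So the quadratic residues mod 41 are {1, 2, 4, 5, 8, 9, 10, 16, 18, 20, 21, 23, 25, 31, 32, 33, 36, 37, 39, 40}.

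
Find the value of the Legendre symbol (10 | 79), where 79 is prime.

1

Pull out 2: since 79 ≡ 7 (mod 8), (2/79) = +1.
Reciprocity: 5 ≡ 1 and 79 ≡ 3 (mod 4), so (5/79) = +(79/5).
Reduce top mod 5: now compute (4/5).
Pull out 2^2: since 5 ≡ 5 (mod 8), (2/5) = -1, so (2/5)^2 = +1.
Reached (1/5) = 1. Collecting the sign flips along the way, the symbol is +1.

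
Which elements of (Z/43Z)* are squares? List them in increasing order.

Square k = 1,…,21 (k and 43−k give the same square):
1²=1, 2²=4, 3²=9, 4²=16, 5²=25, 6²=36, 7²≡6, 8²≡21, 9²≡38, 10²≡14, 11²≡35, 12²≡15, 13²≡40, 14²≡24, 15²≡10, 16²≡41, 17²≡31, 18²≡23, 19²≡17, 20²≡13, 21²≡11 (mod 43).
So the quadratic residues mod 43 are {1, 4, 6, 9, 10, 11, 13, 14, 15, 16, 17, 21, 23, 24, 25, 31, 35, 36, 38, 40, 41}.

1,4,6,9,10,11,13,14,15,16,17,21,23,24,25,31,35,36,38,40,41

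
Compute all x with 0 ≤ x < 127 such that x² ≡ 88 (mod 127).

Since 127 ≡ 3 (mod 4), a square root of 88 is 88^((127+1)/4) = 88^32 mod 127.
Repeated squaring: 88^2≡124, 88^4≡9, 88^8≡81, 88^16≡84, 88^32≡71 (mod 127).
88^32 = 88^(32) ≡ 71 (mod 127).
Check: 71² = 5041 ≡ 88 (mod 127). The two roots are 56 and 71.

56, 71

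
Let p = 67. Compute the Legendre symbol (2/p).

Pull out 2: since 67 ≡ 3 (mod 8), (2/67) = -1.
Reached (1/67) = 1. Collecting the sign flips along the way, the symbol is -1.

-1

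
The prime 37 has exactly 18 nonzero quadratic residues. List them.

1, 3, 4, 7, 9, 10, 11, 12, 16, 21, 25, 26, 27, 28, 30, 33, 34, 36

Square k = 1,…,18 (k and 37−k give the same square):
1²=1, 2²=4, 3²=9, 4²=16, 5²=25, 6²=36, 7²≡12, 8²≡27, 9²≡7, 10²≡26, 11²≡10, 12²≡33, 13²≡21, 14²≡11, 15²≡3, 16²≡34, 17²≡30, 18²≡28 (mod 37).
So the quadratic residues mod 37 are {1, 3, 4, 7, 9, 10, 11, 12, 16, 21, 25, 26, 27, 28, 30, 33, 34, 36}.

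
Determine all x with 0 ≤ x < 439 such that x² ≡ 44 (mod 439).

191, 248

Since 439 ≡ 3 (mod 4), a square root of 44 is 44^((439+1)/4) = 44^110 mod 439.
Repeated squaring: 44^2≡180, 44^4≡353, 44^8≡372, 44^16≡99, 44^32≡143, 44^64≡255 (mod 439).
44^110 = 44^(64+32+8+4+2) ≡ 191 (mod 439).
Check: 191² = 36481 ≡ 44 (mod 439). The two roots are 191 and 248.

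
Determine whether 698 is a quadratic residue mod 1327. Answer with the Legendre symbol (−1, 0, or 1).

Pull out 2: since 1327 ≡ 7 (mod 8), (2/1327) = +1.
Reciprocity: 349 ≡ 1 and 1327 ≡ 3 (mod 4), so (349/1327) = +(1327/349).
Reduce top mod 349: now compute (280/349).
Pull out 2^3: since 349 ≡ 5 (mod 8), (2/349) = -1, so (2/349)^3 = -1.
Reciprocity: 35 ≡ 3 and 349 ≡ 1 (mod 4), so (35/349) = +(349/35).
Reduce top mod 35: now compute (34/35).
Pull out 2: since 35 ≡ 3 (mod 8), (2/35) = -1.
Reciprocity: 17 ≡ 1 and 35 ≡ 3 (mod 4), so (17/35) = +(35/17).
Reduce top mod 17: now compute (1/17).
Reached (1/17) = 1. Collecting the sign flips along the way, the symbol is +1.

1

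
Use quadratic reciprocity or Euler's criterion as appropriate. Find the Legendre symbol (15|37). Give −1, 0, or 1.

-1

Reciprocity: 15 ≡ 3 and 37 ≡ 1 (mod 4), so (15/37) = +(37/15).
Reduce top mod 15: now compute (7/15).
Reciprocity: 7 ≡ 3 and 15 ≡ 3 (mod 4), so (7/15) = −(15/7).
Reduce top mod 7: now compute (1/7).
Reached (1/7) = 1. Collecting the sign flips along the way, the symbol is -1.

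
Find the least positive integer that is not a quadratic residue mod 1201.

(2/1201) = +1, so 2 is a residue.
(3/1201) = +1, so 3 is a residue.
(4/1201) = +1, so 4 is a residue.
(5/1201) = +1, so 5 is a residue.
(6/1201) = +1, so 6 is a residue.
(7/1201) = +1, so 7 is a residue.
(8/1201) = +1, so 8 is a residue.
(9/1201) = +1, so 9 is a residue.
(10/1201) = +1, so 10 is a residue.
(11/1201) = −1, so 11 is the smallest positive non-residue mod 1201.

11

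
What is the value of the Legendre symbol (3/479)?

Euler's criterion: (3/479) ≡ 3^239 (mod 479).
3^2 ≡ 9 (mod 479)
3^4 ≡ 81 (mod 479)
3^8 ≡ 334 (mod 479)
3^16 ≡ 428 (mod 479)
3^32 ≡ 206 (mod 479)
3^64 ≡ 284 (mod 479)
3^128 ≡ 184 (mod 479)
3^239 = 3^(128+64+32+8+4+2+1) ≡ 1 (mod 479).
Result is 1, so (3/479) = 1.

1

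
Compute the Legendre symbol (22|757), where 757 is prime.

-1

Pull out 2: since 757 ≡ 5 (mod 8), (2/757) = -1.
Reciprocity: 11 ≡ 3 and 757 ≡ 1 (mod 4), so (11/757) = +(757/11).
Reduce top mod 11: now compute (9/11).
Reciprocity: 9 ≡ 1 and 11 ≡ 3 (mod 4), so (9/11) = +(11/9).
Reduce top mod 9: now compute (2/9).
Pull out 2: since 9 ≡ 1 (mod 8), (2/9) = +1.
Reached (1/9) = 1. Collecting the sign flips along the way, the symbol is -1.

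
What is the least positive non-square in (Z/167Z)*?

(2/167) = +1, so 2 is a residue.
(3/167) = +1, so 3 is a residue.
(4/167) = +1, so 4 is a residue.
(5/167) = −1, so 5 is the smallest positive non-residue mod 167.

5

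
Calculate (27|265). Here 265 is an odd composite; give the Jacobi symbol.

Reciprocity: 27 ≡ 3 and 265 ≡ 1 (mod 4), so (27/265) = +(265/27).
Reduce top mod 27: now compute (22/27).
Pull out 2: since 27 ≡ 3 (mod 8), (2/27) = -1.
Reciprocity: 11 ≡ 3 and 27 ≡ 3 (mod 4), so (11/27) = −(27/11).
Reduce top mod 11: now compute (5/11).
Reciprocity: 5 ≡ 1 and 11 ≡ 3 (mod 4), so (5/11) = +(11/5).
Reduce top mod 5: now compute (1/5).
Reached (1/5) = 1. Collecting the sign flips along the way, the symbol is +1.

1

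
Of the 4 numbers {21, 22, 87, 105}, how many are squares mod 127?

(21/127) = +1 → QR.
(22/127) = +1 → QR.
(87/127) = +1 → QR.
(105/127) = -1 → non-residue.
Total quadratic residues among the 4: 3.

3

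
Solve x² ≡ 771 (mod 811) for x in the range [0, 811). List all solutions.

Since 811 ≡ 3 (mod 4), a square root of 771 is 771^((811+1)/4) = 771^203 mod 811.
Repeated squaring: 771^2≡789, 771^4≡484, 771^8≡688, 771^16≡531, 771^32≡544, 771^64≡732, 771^128≡564 (mod 811).
771^203 = 771^(128+64+8+2+1) ≡ 180 (mod 811).
Check: 180² = 32400 ≡ 771 (mod 811). The two roots are 180 and 631.

180, 631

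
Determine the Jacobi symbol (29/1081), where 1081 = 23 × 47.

-1

Reciprocity: 29 ≡ 1 and 1081 ≡ 1 (mod 4), so (29/1081) = +(1081/29).
Reduce top mod 29: now compute (8/29).
Pull out 2^3: since 29 ≡ 5 (mod 8), (2/29) = -1, so (2/29)^3 = -1.
Reached (1/29) = 1. Collecting the sign flips along the way, the symbol is -1.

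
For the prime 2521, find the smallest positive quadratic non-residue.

(2/2521) = +1, so 2 is a residue.
(3/2521) = +1, so 3 is a residue.
(4/2521) = +1, so 4 is a residue.
(5/2521) = +1, so 5 is a residue.
(6/2521) = +1, so 6 is a residue.
(7/2521) = +1, so 7 is a residue.
(8/2521) = +1, so 8 is a residue.
(9/2521) = +1, so 9 is a residue.
(10/2521) = +1, so 10 is a residue.
(11/2521) = −1, so 11 is the smallest positive non-residue mod 2521.

11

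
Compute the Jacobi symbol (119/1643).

Reciprocity: 119 ≡ 3 and 1643 ≡ 3 (mod 4), so (119/1643) = −(1643/119).
Reduce top mod 119: now compute (96/119).
Pull out 2^5: since 119 ≡ 7 (mod 8), (2/119) = +1, so (2/119)^5 = +1.
Reciprocity: 3 ≡ 3 and 119 ≡ 3 (mod 4), so (3/119) = −(119/3).
Reduce top mod 3: now compute (2/3).
Pull out 2: since 3 ≡ 3 (mod 8), (2/3) = -1.
Reached (1/3) = 1. Collecting the sign flips along the way, the symbol is -1.

-1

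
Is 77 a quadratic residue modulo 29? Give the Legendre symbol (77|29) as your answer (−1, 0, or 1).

Euler's criterion: (77/29) ≡ 19^14 (mod 29).
19^2 ≡ 13 (mod 29)
19^4 ≡ 24 (mod 29)
19^8 ≡ 25 (mod 29)
19^14 = 19^(8+4+2) ≡ 28 (mod 29).
Result is 28 ≡ −1, so (77/29) = −1.

-1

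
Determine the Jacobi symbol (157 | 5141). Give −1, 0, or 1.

Reciprocity: 157 ≡ 1 and 5141 ≡ 1 (mod 4), so (157/5141) = +(5141/157).
Reduce top mod 157: now compute (117/157).
Reciprocity: 117 ≡ 1 and 157 ≡ 1 (mod 4), so (117/157) = +(157/117).
Reduce top mod 117: now compute (40/117).
Pull out 2^3: since 117 ≡ 5 (mod 8), (2/117) = -1, so (2/117)^3 = -1.
Reciprocity: 5 ≡ 1 and 117 ≡ 1 (mod 4), so (5/117) = +(117/5).
Reduce top mod 5: now compute (2/5).
Pull out 2: since 5 ≡ 5 (mod 8), (2/5) = -1.
Reached (1/5) = 1. Collecting the sign flips along the way, the symbol is +1.

1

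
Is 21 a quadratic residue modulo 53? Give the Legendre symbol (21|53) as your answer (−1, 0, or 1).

-1

Reciprocity: 21 ≡ 1 and 53 ≡ 1 (mod 4), so (21/53) = +(53/21).
Reduce top mod 21: now compute (11/21).
Reciprocity: 11 ≡ 3 and 21 ≡ 1 (mod 4), so (11/21) = +(21/11).
Reduce top mod 11: now compute (10/11).
Pull out 2: since 11 ≡ 3 (mod 8), (2/11) = -1.
Reciprocity: 5 ≡ 1 and 11 ≡ 3 (mod 4), so (5/11) = +(11/5).
Reduce top mod 5: now compute (1/5).
Reached (1/5) = 1. Collecting the sign flips along the way, the symbol is -1.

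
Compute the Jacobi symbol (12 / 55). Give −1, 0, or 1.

-1

Pull out 2^2: since 55 ≡ 7 (mod 8), (2/55) = +1, so (2/55)^2 = +1.
Reciprocity: 3 ≡ 3 and 55 ≡ 3 (mod 4), so (3/55) = −(55/3).
Reduce top mod 3: now compute (1/3).
Reached (1/3) = 1. Collecting the sign flips along the way, the symbol is -1.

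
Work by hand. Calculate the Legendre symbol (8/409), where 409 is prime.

1

Euler's criterion: (8/409) ≡ 8^204 (mod 409).
8^2 ≡ 64 (mod 409)
8^4 ≡ 6 (mod 409)
8^8 ≡ 36 (mod 409)
8^16 ≡ 69 (mod 409)
8^32 ≡ 262 (mod 409)
8^64 ≡ 341 (mod 409)
8^128 ≡ 125 (mod 409)
8^204 = 8^(128+64+8+4) ≡ 1 (mod 409).
Result is 1, so (8/409) = 1.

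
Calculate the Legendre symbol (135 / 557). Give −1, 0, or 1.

Euler's criterion: (135/557) ≡ 135^278 (mod 557).
135^2 ≡ 401 (mod 557)
135^4 ≡ 385 (mod 557)
135^8 ≡ 63 (mod 557)
135^16 ≡ 70 (mod 557)
135^32 ≡ 444 (mod 557)
135^64 ≡ 515 (mod 557)
135^128 ≡ 93 (mod 557)
135^256 ≡ 294 (mod 557)
135^278 = 135^(256+16+4+2) ≡ 1 (mod 557).
Result is 1, so (135/557) = 1.

1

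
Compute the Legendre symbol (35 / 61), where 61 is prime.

Reciprocity: 35 ≡ 3 and 61 ≡ 1 (mod 4), so (35/61) = +(61/35).
Reduce top mod 35: now compute (26/35).
Pull out 2: since 35 ≡ 3 (mod 8), (2/35) = -1.
Reciprocity: 13 ≡ 1 and 35 ≡ 3 (mod 4), so (13/35) = +(35/13).
Reduce top mod 13: now compute (9/13).
Reciprocity: 9 ≡ 1 and 13 ≡ 1 (mod 4), so (9/13) = +(13/9).
Reduce top mod 9: now compute (4/9).
Pull out 2^2: since 9 ≡ 1 (mod 8), (2/9) = +1, so (2/9)^2 = +1.
Reached (1/9) = 1. Collecting the sign flips along the way, the symbol is -1.

-1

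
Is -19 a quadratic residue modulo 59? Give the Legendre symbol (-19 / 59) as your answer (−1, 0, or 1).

-1

Euler's criterion: (-19/59) ≡ 40^29 (mod 59).
40^2 ≡ 7 (mod 59)
40^4 ≡ 49 (mod 59)
40^8 ≡ 41 (mod 59)
40^16 ≡ 29 (mod 59)
40^29 = 40^(16+8+4+1) ≡ 58 (mod 59).
Result is 58 ≡ −1, so (-19/59) = −1.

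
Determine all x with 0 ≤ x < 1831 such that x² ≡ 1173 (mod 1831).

Since 1831 ≡ 3 (mod 4), a square root of 1173 is 1173^((1831+1)/4) = 1173^458 mod 1831.
Repeated squaring: 1173^2≡848, 1173^4≡1352, 1173^8≡566, 1173^16≡1762, 1173^32≡1099, 1173^64≡1172, 1173^128≡334, 1173^256≡1696 (mod 1831).
1173^458 = 1173^(256+128+64+8+2) ≡ 229 (mod 1831).
Check: 229² = 52441 ≡ 1173 (mod 1831). The two roots are 229 and 1602.

229, 1602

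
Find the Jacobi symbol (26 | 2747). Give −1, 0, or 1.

Pull out 2: since 2747 ≡ 3 (mod 8), (2/2747) = -1.
Reciprocity: 13 ≡ 1 and 2747 ≡ 3 (mod 4), so (13/2747) = +(2747/13).
Reduce top mod 13: now compute (4/13).
Pull out 2^2: since 13 ≡ 5 (mod 8), (2/13) = -1, so (2/13)^2 = +1.
Reached (1/13) = 1. Collecting the sign flips along the way, the symbol is -1.

-1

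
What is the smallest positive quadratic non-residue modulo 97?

(2/97) = +1, so 2 is a residue.
(3/97) = +1, so 3 is a residue.
(4/97) = +1, so 4 is a residue.
(5/97) = −1, so 5 is the smallest positive non-residue mod 97.

5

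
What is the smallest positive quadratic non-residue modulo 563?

(2/563) = −1, so 2 is the smallest positive non-residue mod 563.

2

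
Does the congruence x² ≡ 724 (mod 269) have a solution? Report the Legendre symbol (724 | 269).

-1

Euler's criterion: (724/269) ≡ 186^134 (mod 269).
186^2 ≡ 164 (mod 269)
186^4 ≡ 265 (mod 269)
186^8 ≡ 16 (mod 269)
186^16 ≡ 256 (mod 269)
186^32 ≡ 169 (mod 269)
186^64 ≡ 47 (mod 269)
186^128 ≡ 57 (mod 269)
186^134 = 186^(128+4+2) ≡ 268 (mod 269).
Result is 268 ≡ −1, so (724/269) = −1.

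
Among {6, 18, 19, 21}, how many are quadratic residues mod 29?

1

(6/29) = +1 → QR.
(18/29) = -1 → non-residue.
(19/29) = -1 → non-residue.
(21/29) = -1 → non-residue.
Total quadratic residues among the 4: 1.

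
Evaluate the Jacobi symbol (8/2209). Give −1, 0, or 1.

1

Pull out 2^3: since 2209 ≡ 1 (mod 8), (2/2209) = +1, so (2/2209)^3 = +1.
Reached (1/2209) = 1. Collecting the sign flips along the way, the symbol is +1.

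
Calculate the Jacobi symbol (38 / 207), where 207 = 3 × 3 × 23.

-1

Pull out 2: since 207 ≡ 7 (mod 8), (2/207) = +1.
Reciprocity: 19 ≡ 3 and 207 ≡ 3 (mod 4), so (19/207) = −(207/19).
Reduce top mod 19: now compute (17/19).
Reciprocity: 17 ≡ 1 and 19 ≡ 3 (mod 4), so (17/19) = +(19/17).
Reduce top mod 17: now compute (2/17).
Pull out 2: since 17 ≡ 1 (mod 8), (2/17) = +1.
Reached (1/17) = 1. Collecting the sign flips along the way, the symbol is -1.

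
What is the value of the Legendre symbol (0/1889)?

Top reduces to 0: gcd > 1, so the symbol is 0.

0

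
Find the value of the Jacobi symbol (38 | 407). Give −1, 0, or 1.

1

Pull out 2: since 407 ≡ 7 (mod 8), (2/407) = +1.
Reciprocity: 19 ≡ 3 and 407 ≡ 3 (mod 4), so (19/407) = −(407/19).
Reduce top mod 19: now compute (8/19).
Pull out 2^3: since 19 ≡ 3 (mod 8), (2/19) = -1, so (2/19)^3 = -1.
Reached (1/19) = 1. Collecting the sign flips along the way, the symbol is +1.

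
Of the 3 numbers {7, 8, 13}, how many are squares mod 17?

(7/17) = -1 → non-residue.
(8/17) = +1 → QR.
(13/17) = +1 → QR.
Total quadratic residues among the 3: 2.

2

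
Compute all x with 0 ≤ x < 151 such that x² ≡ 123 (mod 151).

24, 127

Since 151 ≡ 3 (mod 4), a square root of 123 is 123^((151+1)/4) = 123^38 mod 151.
Repeated squaring: 123^2≡29, 123^4≡86, 123^8≡148, 123^16≡9, 123^32≡81 (mod 151).
123^38 = 123^(32+4+2) ≡ 127 (mod 151).
Check: 127² = 16129 ≡ 123 (mod 151). The two roots are 24 and 127.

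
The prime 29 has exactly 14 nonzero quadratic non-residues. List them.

2,3,8,10,11,12,14,15,17,18,19,21,26,27

Square k = 1,…,14 (k and 29−k give the same square):
1²=1, 2²=4, 3²=9, 4²=16, 5²=25, 6²≡7, 7²≡20, 8²≡6, 9²≡23, 10²≡13, 11²≡5, 12²≡28, 13²≡24, 14²≡22 (mod 29).
The residues are {1, 4, 5, 6, 7, 9, 13, 16, 20, 22, 23, 24, 25, 28}; the non-residues are the remaining 14 nonzero classes.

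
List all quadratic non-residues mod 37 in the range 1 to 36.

Square k = 1,…,18 (k and 37−k give the same square):
1²=1, 2²=4, 3²=9, 4²=16, 5²=25, 6²=36, 7²≡12, 8²≡27, 9²≡7, 10²≡26, 11²≡10, 12²≡33, 13²≡21, 14²≡11, 15²≡3, 16²≡34, 17²≡30, 18²≡28 (mod 37).
The residues are {1, 3, 4, 7, 9, 10, 11, 12, 16, 21, 25, 26, 27, 28, 30, 33, 34, 36}; the non-residues are the remaining 18 nonzero classes.

2,5,6,8,13,14,15,17,18,19,20,22,23,24,29,31,32,35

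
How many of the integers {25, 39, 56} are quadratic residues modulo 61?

(25/61) = +1 → QR.
(39/61) = +1 → QR.
(56/61) = +1 → QR.
Total quadratic residues among the 3: 3.

3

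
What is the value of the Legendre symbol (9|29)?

1

Euler's criterion: (9/29) ≡ 9^14 (mod 29).
9^2 ≡ 23 (mod 29)
9^4 ≡ 7 (mod 29)
9^8 ≡ 20 (mod 29)
9^14 = 9^(8+4+2) ≡ 1 (mod 29).
Result is 1, so (9/29) = 1.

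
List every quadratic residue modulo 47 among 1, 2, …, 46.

Square k = 1,…,23 (k and 47−k give the same square):
1²=1, 2²=4, 3²=9, 4²=16, 5²=25, 6²=36, 7²≡2, 8²≡17, 9²≡34, 10²≡6, 11²≡27, 12²≡3, 13²≡28, 14²≡8, 15²≡37, 16²≡21, 17²≡7, 18²≡42, 19²≡32, 20²≡24, 21²≡18, 22²≡14, 23²≡12 (mod 47).
So the quadratic residues mod 47 are {1, 2, 3, 4, 6, 7, 8, 9, 12, 14, 16, 17, 18, 21, 24, 25, 27, 28, 32, 34, 36, 37, 42}.

1,2,3,4,6,7,8,9,12,14,16,17,18,21,24,25,27,28,32,34,36,37,42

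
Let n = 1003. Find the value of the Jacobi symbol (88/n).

Pull out 2^3: since 1003 ≡ 3 (mod 8), (2/1003) = -1, so (2/1003)^3 = -1.
Reciprocity: 11 ≡ 3 and 1003 ≡ 3 (mod 4), so (11/1003) = −(1003/11).
Reduce top mod 11: now compute (2/11).
Pull out 2: since 11 ≡ 3 (mod 8), (2/11) = -1.
Reached (1/11) = 1. Collecting the sign flips along the way, the symbol is -1.

-1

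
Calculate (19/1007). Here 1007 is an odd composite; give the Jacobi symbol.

Reciprocity: 19 ≡ 3 and 1007 ≡ 3 (mod 4), so (19/1007) = −(1007/19).
Reduce top mod 19: now compute (0/19).
Top reduces to 0: gcd > 1, so the symbol is 0.

0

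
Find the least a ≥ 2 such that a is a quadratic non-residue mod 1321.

(2/1321) = +1, so 2 is a residue.
(3/1321) = +1, so 3 is a residue.
(4/1321) = +1, so 4 is a residue.
(5/1321) = +1, so 5 is a residue.
(6/1321) = +1, so 6 is a residue.
(7/1321) = −1, so 7 is the smallest positive non-residue mod 1321.

7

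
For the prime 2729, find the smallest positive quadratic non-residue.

(2/2729) = +1, so 2 is a residue.
(3/2729) = −1, so 3 is the smallest positive non-residue mod 2729.

3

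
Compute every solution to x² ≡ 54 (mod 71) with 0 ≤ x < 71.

Since 71 ≡ 3 (mod 4), a square root of 54 is 54^((71+1)/4) = 54^18 mod 71.
Repeated squaring: 54^2≡5, 54^4≡25, 54^8≡57, 54^16≡54 (mod 71).
54^18 = 54^(16+2) ≡ 57 (mod 71).
Check: 57² = 3249 ≡ 54 (mod 71). The two roots are 14 and 57.

14, 57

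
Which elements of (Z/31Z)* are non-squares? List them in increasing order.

Square k = 1,…,15 (k and 31−k give the same square):
1²=1, 2²=4, 3²=9, 4²=16, 5²=25, 6²≡5, 7²≡18, 8²≡2, 9²≡19, 10²≡7, 11²≡28, 12²≡20, 13²≡14, 14²≡10, 15²≡8 (mod 31).
The residues are {1, 2, 4, 5, 7, 8, 9, 10, 14, 16, 18, 19, 20, 25, 28}; the non-residues are the remaining 15 nonzero classes.

3, 6, 11, 12, 13, 15, 17, 21, 22, 23, 24, 26, 27, 29, 30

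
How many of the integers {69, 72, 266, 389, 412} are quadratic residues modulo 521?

3

(69/521) = +1 → QR.
(72/521) = +1 → QR.
(266/521) = +1 → QR.
(389/521) = -1 → non-residue.
(412/521) = -1 → non-residue.
Total quadratic residues among the 5: 3.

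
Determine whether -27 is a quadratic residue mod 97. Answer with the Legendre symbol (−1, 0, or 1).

First reduce: -27 ≡ 70 (mod 97).
Pull out 2: since 97 ≡ 1 (mod 8), (2/97) = +1.
Reciprocity: 35 ≡ 3 and 97 ≡ 1 (mod 4), so (35/97) = +(97/35).
Reduce top mod 35: now compute (27/35).
Reciprocity: 27 ≡ 3 and 35 ≡ 3 (mod 4), so (27/35) = −(35/27).
Reduce top mod 27: now compute (8/27).
Pull out 2^3: since 27 ≡ 3 (mod 8), (2/27) = -1, so (2/27)^3 = -1.
Reached (1/27) = 1. Collecting the sign flips along the way, the symbol is +1.

1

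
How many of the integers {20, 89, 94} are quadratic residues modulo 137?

(20/137) = -1 → non-residue.
(89/137) = -1 → non-residue.
(94/137) = -1 → non-residue.
Total quadratic residues among the 3: 0.

0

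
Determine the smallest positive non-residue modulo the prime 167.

(2/167) = +1, so 2 is a residue.
(3/167) = +1, so 3 is a residue.
(4/167) = +1, so 4 is a residue.
(5/167) = −1, so 5 is the smallest positive non-residue mod 167.

5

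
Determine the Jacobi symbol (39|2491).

1

Reciprocity: 39 ≡ 3 and 2491 ≡ 3 (mod 4), so (39/2491) = −(2491/39).
Reduce top mod 39: now compute (34/39).
Pull out 2: since 39 ≡ 7 (mod 8), (2/39) = +1.
Reciprocity: 17 ≡ 1 and 39 ≡ 3 (mod 4), so (17/39) = +(39/17).
Reduce top mod 17: now compute (5/17).
Reciprocity: 5 ≡ 1 and 17 ≡ 1 (mod 4), so (5/17) = +(17/5).
Reduce top mod 5: now compute (2/5).
Pull out 2: since 5 ≡ 5 (mod 8), (2/5) = -1.
Reached (1/5) = 1. Collecting the sign flips along the way, the symbol is +1.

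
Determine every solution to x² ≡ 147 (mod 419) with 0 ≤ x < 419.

Since 419 ≡ 3 (mod 4), a square root of 147 is 147^((419+1)/4) = 147^105 mod 419.
Repeated squaring: 147^2≡240, 147^4≡197, 147^8≡261, 147^16≡243, 147^32≡389, 147^64≡62 (mod 419).
147^105 = 147^(64+32+8+1) ≡ 203 (mod 419).
Check: 203² = 41209 ≡ 147 (mod 419). The two roots are 203 and 216.

203, 216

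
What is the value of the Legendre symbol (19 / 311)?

Euler's criterion: (19/311) ≡ 19^155 (mod 311).
19^2 ≡ 50 (mod 311)
19^4 ≡ 12 (mod 311)
19^8 ≡ 144 (mod 311)
19^16 ≡ 210 (mod 311)
19^32 ≡ 249 (mod 311)
19^64 ≡ 112 (mod 311)
19^128 ≡ 104 (mod 311)
19^155 = 19^(128+16+8+2+1) ≡ 310 (mod 311).
Result is 310 ≡ −1, so (19/311) = −1.

-1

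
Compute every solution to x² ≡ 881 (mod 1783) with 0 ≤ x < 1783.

272, 1511

Since 1783 ≡ 3 (mod 4), a square root of 881 is 881^((1783+1)/4) = 881^446 mod 1783.
Repeated squaring: 881^2≡556, 881^4≡677, 881^8≡98, 881^16≡689, 881^32≡443, 881^64≡119, 881^128≡1680, 881^256≡1694 (mod 1783).
881^446 = 881^(256+128+32+16+8+4+2) ≡ 272 (mod 1783).
Check: 272² = 73984 ≡ 881 (mod 1783). The two roots are 272 and 1511.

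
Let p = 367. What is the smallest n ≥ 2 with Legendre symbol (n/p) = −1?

3

(2/367) = +1, so 2 is a residue.
(3/367) = −1, so 3 is the smallest positive non-residue mod 367.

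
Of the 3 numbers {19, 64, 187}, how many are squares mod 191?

(19/191) = -1 → non-residue.
(64/191) = +1 → QR.
(187/191) = -1 → non-residue.
Total quadratic residues among the 3: 1.

1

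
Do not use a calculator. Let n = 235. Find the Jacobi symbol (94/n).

0

Pull out 2: since 235 ≡ 3 (mod 8), (2/235) = -1.
Reciprocity: 47 ≡ 3 and 235 ≡ 3 (mod 4), so (47/235) = −(235/47).
Reduce top mod 47: now compute (0/47).
Top reduces to 0: gcd > 1, so the symbol is 0.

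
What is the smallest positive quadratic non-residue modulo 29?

2

(2/29) = −1, so 2 is the smallest positive non-residue mod 29.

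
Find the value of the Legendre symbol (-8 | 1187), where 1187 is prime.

1

Euler's criterion: (-8/1187) ≡ 1179^593 (mod 1187).
1179^2 ≡ 64 (mod 1187)
1179^4 ≡ 535 (mod 1187)
1179^8 ≡ 158 (mod 1187)
1179^16 ≡ 37 (mod 1187)
1179^32 ≡ 182 (mod 1187)
1179^64 ≡ 1075 (mod 1187)
1179^128 ≡ 674 (mod 1187)
1179^256 ≡ 842 (mod 1187)
1179^512 ≡ 325 (mod 1187)
1179^593 = 1179^(512+64+16+1) ≡ 1 (mod 1187).
Result is 1, so (-8/1187) = 1.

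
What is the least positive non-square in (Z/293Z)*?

2

(2/293) = −1, so 2 is the smallest positive non-residue mod 293.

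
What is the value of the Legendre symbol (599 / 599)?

0

First reduce: 599 ≡ 0 (mod 599).
Top reduces to 0: gcd > 1, so the symbol is 0.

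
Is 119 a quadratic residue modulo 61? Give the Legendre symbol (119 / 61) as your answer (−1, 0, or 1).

1

Euler's criterion: (119/61) ≡ 58^30 (mod 61).
58^2 ≡ 9 (mod 61)
58^4 ≡ 20 (mod 61)
58^8 ≡ 34 (mod 61)
58^16 ≡ 58 (mod 61)
58^30 = 58^(16+8+4+2) ≡ 1 (mod 61).
Result is 1, so (119/61) = 1.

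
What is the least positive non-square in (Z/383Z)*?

5

(2/383) = +1, so 2 is a residue.
(3/383) = +1, so 3 is a residue.
(4/383) = +1, so 4 is a residue.
(5/383) = −1, so 5 is the smallest positive non-residue mod 383.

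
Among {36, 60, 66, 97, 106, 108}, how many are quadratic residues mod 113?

(36/113) = +1 → QR.
(60/113) = +1 → QR.
(66/113) = -1 → non-residue.
(97/113) = +1 → QR.
(106/113) = +1 → QR.
(108/113) = -1 → non-residue.
Total quadratic residues among the 6: 4.

4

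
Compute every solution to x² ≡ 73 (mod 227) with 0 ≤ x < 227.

Since 227 ≡ 3 (mod 4), a square root of 73 is 73^((227+1)/4) = 73^57 mod 227.
Repeated squaring: 73^2≡108, 73^4≡87, 73^8≡78, 73^16≡182, 73^32≡209 (mod 227).
73^57 = 73^(32+16+8+1) ≡ 181 (mod 227).
Check: 181² = 32761 ≡ 73 (mod 227). The two roots are 46 and 181.

46, 181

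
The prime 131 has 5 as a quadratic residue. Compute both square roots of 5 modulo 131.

23, 108

Since 131 ≡ 3 (mod 4), a square root of 5 is 5^((131+1)/4) = 5^33 mod 131.
Repeated squaring: 5^2≡25, 5^4≡101, 5^8≡114, 5^16≡27, 5^32≡74 (mod 131).
5^33 = 5^(32+1) ≡ 108 (mod 131).
Check: 108² = 11664 ≡ 5 (mod 131). The two roots are 23 and 108.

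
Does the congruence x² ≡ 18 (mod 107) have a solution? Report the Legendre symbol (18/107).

-1

Euler's criterion: (18/107) ≡ 18^53 (mod 107).
18^2 ≡ 3 (mod 107)
18^4 ≡ 9 (mod 107)
18^8 ≡ 81 (mod 107)
18^16 ≡ 34 (mod 107)
18^32 ≡ 86 (mod 107)
18^53 = 18^(32+16+4+1) ≡ 106 (mod 107).
Result is 106 ≡ −1, so (18/107) = −1.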